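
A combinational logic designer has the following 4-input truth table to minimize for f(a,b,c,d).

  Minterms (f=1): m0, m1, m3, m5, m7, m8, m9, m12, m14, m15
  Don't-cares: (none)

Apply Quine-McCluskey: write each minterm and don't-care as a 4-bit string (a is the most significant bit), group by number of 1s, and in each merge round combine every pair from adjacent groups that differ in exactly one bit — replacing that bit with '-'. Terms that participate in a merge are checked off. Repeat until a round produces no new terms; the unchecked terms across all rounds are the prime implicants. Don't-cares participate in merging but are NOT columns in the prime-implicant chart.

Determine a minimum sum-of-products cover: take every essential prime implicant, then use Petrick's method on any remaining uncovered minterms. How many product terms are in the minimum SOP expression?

size-2^0 implicants → 0000(✓)  0001(✓)  0011(✓)  0101(✓)  0111(✓)  1000(✓)  1001(✓)  1100(✓)  1110(✓)  1111(✓)
size-2^1 implicants → -000(✓)  -001(✓)  -111  0-01(✓)  0-11(✓)  00-1(✓)  000-(✓)  01-1(✓)  1-00  100-(✓)  11-0  111-
size-2^2 implicants → -00-  0--1
Unchecked terms (primes): -00-, -111, 0--1, 1-00, 11-0, 111-
Minterm coverage:
  m0 ⊆ -00- [E]
  m1 ⊆ -00-,0--1
  m3 ⊆ 0--1 [E]
  m5 ⊆ 0--1 [E]
  m7 ⊆ -111,0--1
  m8 ⊆ -00-,1-00
  m9 ⊆ -00- [E]
  m12 ⊆ 1-00,11-0
  m14 ⊆ 11-0,111-
  m15 ⊆ -111,111-
E = {-00-, 0--1}
Petrick residual → -111, 11-0
Cover = b'c' + bcd + a'd + abd'  |cover|=4

4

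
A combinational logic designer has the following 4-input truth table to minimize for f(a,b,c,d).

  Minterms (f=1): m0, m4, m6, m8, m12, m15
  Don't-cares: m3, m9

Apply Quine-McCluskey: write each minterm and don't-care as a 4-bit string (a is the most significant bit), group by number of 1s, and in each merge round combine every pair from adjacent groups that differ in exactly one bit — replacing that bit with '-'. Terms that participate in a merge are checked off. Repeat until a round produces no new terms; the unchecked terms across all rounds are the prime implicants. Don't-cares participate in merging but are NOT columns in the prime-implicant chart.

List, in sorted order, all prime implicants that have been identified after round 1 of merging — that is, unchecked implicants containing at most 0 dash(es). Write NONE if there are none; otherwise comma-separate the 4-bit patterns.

0011, 1111

Round 0: 0000✓ 0011 0100✓ 0110✓ 1000✓ 1001✓ 1100✓ 1111
Round 1: -000✓ -100✓ 0-00✓ 01-0 1-00✓ 100-
Round 2: --00
PIs = {--00, 0011, 01-0, 100-, 1111}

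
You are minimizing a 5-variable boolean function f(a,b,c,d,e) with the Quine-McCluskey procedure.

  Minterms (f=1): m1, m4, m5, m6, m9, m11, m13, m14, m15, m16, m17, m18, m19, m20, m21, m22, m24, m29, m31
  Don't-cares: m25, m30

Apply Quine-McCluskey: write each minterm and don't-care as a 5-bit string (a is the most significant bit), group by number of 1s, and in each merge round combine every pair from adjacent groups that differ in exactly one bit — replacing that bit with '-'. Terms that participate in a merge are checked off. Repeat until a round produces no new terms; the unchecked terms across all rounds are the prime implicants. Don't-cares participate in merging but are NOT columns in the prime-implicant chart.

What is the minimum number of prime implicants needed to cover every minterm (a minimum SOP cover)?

6

Round 0: 00001✓ 00100✓ 00101✓ 00110✓ 01001✓ 01011✓ 01101✓ 01110✓ 01111✓ 10000✓ 10001✓ 10010✓ 10011✓ 10100✓ 10101✓ 10110✓ 11000✓ 11001✓ 11101✓ 11110✓ 11111✓
Round 1: -0001✓ -0100✓ -0101✓ -0110✓ -1001✓ -1101✓ -1110✓ -1111✓ 0-001✓ 0-101✓ 0-110✓ 00-01✓ 001-0✓ 0010-✓ 01-01✓ 01-11✓ 010-1✓ 011-1✓ 0111-✓ 1-000✓ 1-001✓ 1-101✓ 1-110✓ 10-00✓ 10-01✓ 10-10✓ 100-0✓ 100-1✓ 1000-✓ 1001-✓ 101-0✓ 1010-✓ 11-01✓ 1100-✓ 111-1✓ 1111-✓
Round 2: --001✓ --101✓ --110 -0-01✓ -01-0 -010- -1-01✓ -11-1 -111- 0--01✓ 01--1 1--01✓ 1-00- 10--0 10-0- 100--
Round 3: ---01
PIs = {---01, --110, -01-0, -010-, -11-1, -111-, 01--1, 1-00-, 10--0, 10-0-, 100--}
Coverage chart:
  m1: ---01 ←essential
  m4: -01-0,-010-
  m5: ---01,-010-
  m6: --110,-01-0
  m9: ---01,01--1
  m11: 01--1 ←essential
  m13: ---01,-11-1,01--1
  m14: --110,-111-
  m15: -11-1,-111-,01--1
  m16: 1-00-,10--0,10-0-,100--
  m17: ---01,1-00-,10-0-,100--
  m18: 10--0,100--
  m19: 100-- ←essential
  m20: -01-0,-010-,10--0,10-0-
  m21: ---01,-010-,10-0-
  m22: --110,-01-0,10--0
  m24: 1-00- ←essential
  m29: ---01,-11-1
  m31: -11-1,-111-
Essential: ---01, 01--1, 1-00-, 100--
Petrick residual → -01-0, -111-
Min cover (6 terms): d'e + b'ce' + bcd + a'be + ac'd' + ab'c'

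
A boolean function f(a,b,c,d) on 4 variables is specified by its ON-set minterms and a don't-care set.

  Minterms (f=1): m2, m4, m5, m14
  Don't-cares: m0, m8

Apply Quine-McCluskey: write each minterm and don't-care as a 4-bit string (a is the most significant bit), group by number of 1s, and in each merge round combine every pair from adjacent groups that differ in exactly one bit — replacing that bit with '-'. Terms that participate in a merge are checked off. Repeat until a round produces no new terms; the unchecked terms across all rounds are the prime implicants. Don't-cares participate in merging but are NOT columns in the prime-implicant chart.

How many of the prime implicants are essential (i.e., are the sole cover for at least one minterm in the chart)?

[col 0] 0000*, 0010*, 0100*, 0101*, 1000*, 1110
[col 1] -000, 0-00, 00-0, 010-
Prime implicants: -000, 0-00, 00-0, 010-, 1110
PI chart (minterm → PIs covering it):
  2 | 00-0  (sole → essential)
  4 | 0-00,010-
  5 | 010-  (sole → essential)
  14 | 1110  (sole → essential)
Essential prime implicants: 00-0, 010-, 1110

3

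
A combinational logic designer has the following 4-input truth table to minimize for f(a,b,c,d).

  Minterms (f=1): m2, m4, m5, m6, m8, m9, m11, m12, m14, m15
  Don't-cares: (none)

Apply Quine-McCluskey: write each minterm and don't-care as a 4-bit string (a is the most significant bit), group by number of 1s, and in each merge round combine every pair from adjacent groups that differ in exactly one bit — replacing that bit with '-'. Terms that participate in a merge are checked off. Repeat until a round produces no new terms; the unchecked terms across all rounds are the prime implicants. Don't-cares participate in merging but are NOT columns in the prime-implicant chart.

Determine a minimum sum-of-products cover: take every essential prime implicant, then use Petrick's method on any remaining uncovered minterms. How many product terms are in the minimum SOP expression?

Round 0: 0010✓ 0100✓ 0101✓ 0110✓ 1000✓ 1001✓ 1011✓ 1100✓ 1110✓ 1111✓
Round 1: -100✓ -110✓ 0-10 01-0✓ 010- 1-00 1-11 10-1 100- 11-0✓ 111-
Round 2: -1-0
PIs = {-1-0, 0-10, 010-, 1-00, 1-11, 10-1, 100-, 111-}
Coverage chart:
  m2: 0-10 ←essential
  m4: -1-0,010-
  m5: 010- ←essential
  m6: -1-0,0-10
  m8: 1-00,100-
  m9: 10-1,100-
  m11: 1-11,10-1
  m12: -1-0,1-00
  m14: -1-0,111-
  m15: 1-11,111-
Essential: 0-10, 010-
Petrick residual → -1-0, 1-11, 100-
Min cover (5 terms): bd' + a'cd' + a'bc' + acd + ab'c'

5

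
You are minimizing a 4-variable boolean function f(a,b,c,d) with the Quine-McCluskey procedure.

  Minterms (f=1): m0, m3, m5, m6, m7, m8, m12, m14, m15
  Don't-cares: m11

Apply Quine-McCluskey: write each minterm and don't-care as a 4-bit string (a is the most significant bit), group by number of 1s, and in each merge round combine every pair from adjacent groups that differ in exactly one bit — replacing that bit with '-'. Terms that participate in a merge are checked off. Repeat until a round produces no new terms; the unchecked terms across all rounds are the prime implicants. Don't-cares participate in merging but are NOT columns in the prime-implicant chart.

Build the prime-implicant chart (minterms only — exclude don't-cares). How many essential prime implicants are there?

Round 0: 0000✓ 0011✓ 0101✓ 0110✓ 0111✓ 1000✓ 1011✓ 1100✓ 1110✓ 1111✓
Round 1: -000 -011✓ -110✓ -111✓ 0-11✓ 01-1 011-✓ 1-00 1-11✓ 11-0 111-✓
Round 2: --11 -11-
PIs = {--11, -000, -11-, 01-1, 1-00, 11-0}
Coverage chart:
  m0: -000 ←essential
  m3: --11 ←essential
  m5: 01-1 ←essential
  m6: -11- ←essential
  m7: --11,-11-,01-1
  m8: -000,1-00
  m12: 1-00,11-0
  m14: -11-,11-0
  m15: --11,-11-
Essential: --11, -000, -11-, 01-1

4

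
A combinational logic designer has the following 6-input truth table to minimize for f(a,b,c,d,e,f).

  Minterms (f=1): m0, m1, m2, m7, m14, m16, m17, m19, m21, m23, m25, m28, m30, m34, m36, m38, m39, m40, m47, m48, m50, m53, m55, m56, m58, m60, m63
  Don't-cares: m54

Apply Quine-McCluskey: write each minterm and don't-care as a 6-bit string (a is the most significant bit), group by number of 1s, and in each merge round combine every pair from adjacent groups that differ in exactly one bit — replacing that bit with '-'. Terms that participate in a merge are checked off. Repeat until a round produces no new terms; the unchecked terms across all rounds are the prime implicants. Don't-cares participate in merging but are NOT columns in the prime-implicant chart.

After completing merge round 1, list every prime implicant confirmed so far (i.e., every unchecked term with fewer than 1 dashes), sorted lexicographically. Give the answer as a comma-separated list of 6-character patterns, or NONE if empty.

[col 0] 000000*, 000001*, 000010*, 000111*, 001110*, 010000*, 010001*, 010011*, 010101*, 010111*, 011001*, 011100*, 011110*, 100010*, 100100*, 100110*, 100111*, 101000*, 101111*, 110000*, 110010*, 110101*, 110110*, 110111*, 111000*, 111010*, 111100*, 111111*
[col 1] -00010, -00111*, -10000, -10101*, -10111*, -11100, 0-0000*, 0-0001*, 0-0111*, 0-1110, 0000-0, 00000-*, 01-001, 010-01*, 010-11*, 0100-1*, 01000-*, 0101-1*, 0111-0, 1-0010*, 1-0110*, 1-0111*, 1-1000, 1-1111*, 10-111*, 100-10*, 1001-0, 10011-*, 11-000*, 11-010*, 11-111*, 110-10*, 1100-0*, 1101-1*, 11011-*, 111-00, 1110-0*
[col 2] --0111, -101-1, 0-000-, 010--1, 1--111, 1-0-10, 1-011-, 11-0-0
Prime implicants: --0111, -00010, -10000, -101-1, -11100, 0-000-, 0-1110, 0000-0, 01-001, 010--1, 0111-0, 1--111, 1-0-10, 1-011-, 1-1000, 1001-0, 11-0-0, 111-00

NONE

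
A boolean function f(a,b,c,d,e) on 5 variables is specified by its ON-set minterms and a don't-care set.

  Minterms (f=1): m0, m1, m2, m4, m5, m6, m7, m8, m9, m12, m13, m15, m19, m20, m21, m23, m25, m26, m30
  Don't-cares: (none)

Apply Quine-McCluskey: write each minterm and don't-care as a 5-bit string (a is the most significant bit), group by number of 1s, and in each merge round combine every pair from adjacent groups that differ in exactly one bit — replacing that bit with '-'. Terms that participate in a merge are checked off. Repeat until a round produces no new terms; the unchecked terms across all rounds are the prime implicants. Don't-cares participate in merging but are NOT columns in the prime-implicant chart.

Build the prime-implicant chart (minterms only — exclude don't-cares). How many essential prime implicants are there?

7

[col 0] 00000*, 00001*, 00010*, 00100*, 00101*, 00110*, 00111*, 01000*, 01001*, 01100*, 01101*, 01111*, 10011*, 10100*, 10101*, 10111*, 11001*, 11010*, 11110*
[col 1] -0100*, -0101*, -0111*, -1001, 0-000*, 0-001*, 0-100*, 0-101*, 0-111*, 00-00*, 00-01*, 00-10*, 000-0*, 0000-*, 001-0*, 001-1*, 0010-*, 0011-*, 01-00*, 01-01*, 0100-*, 011-1*, 0110-*, 10-11, 101-1*, 1010-*, 11-10
[col 2] -01-1, -010-, 0--00*, 0--01*, 0-00-*, 0-1-1, 0-10-*, 00--0, 00-0-*, 001--, 01-0-*
[col 3] 0--0-
Prime implicants: -01-1, -010-, -1001, 0--0-, 0-1-1, 00--0, 001--, 10-11, 11-10
PI chart (minterm → PIs covering it):
  0 | 0--0-,00--0
  1 | 0--0-  (sole → essential)
  2 | 00--0  (sole → essential)
  4 | -010-,0--0-,00--0,001--
  5 | -01-1,-010-,0--0-,0-1-1,001--
  6 | 00--0,001--
  7 | -01-1,0-1-1,001--
  8 | 0--0-  (sole → essential)
  9 | -1001,0--0-
  12 | 0--0-  (sole → essential)
  13 | 0--0-,0-1-1
  15 | 0-1-1  (sole → essential)
  19 | 10-11  (sole → essential)
  20 | -010-  (sole → essential)
  21 | -01-1,-010-
  23 | -01-1,10-11
  25 | -1001  (sole → essential)
  26 | 11-10  (sole → essential)
  30 | 11-10  (sole → essential)
Essential prime implicants: -010-, -1001, 0--0-, 0-1-1, 00--0, 10-11, 11-10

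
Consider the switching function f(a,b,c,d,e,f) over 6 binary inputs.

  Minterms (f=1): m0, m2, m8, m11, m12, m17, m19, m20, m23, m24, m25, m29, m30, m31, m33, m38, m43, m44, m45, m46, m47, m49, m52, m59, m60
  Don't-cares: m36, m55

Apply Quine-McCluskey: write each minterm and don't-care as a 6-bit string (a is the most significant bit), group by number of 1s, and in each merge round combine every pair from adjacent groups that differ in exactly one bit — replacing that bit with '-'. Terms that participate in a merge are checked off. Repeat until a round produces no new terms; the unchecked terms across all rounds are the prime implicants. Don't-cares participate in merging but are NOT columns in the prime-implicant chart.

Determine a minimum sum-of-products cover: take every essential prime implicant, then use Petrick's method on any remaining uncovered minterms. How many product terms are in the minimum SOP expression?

Round 0: 000000✓ 000010✓ 001000✓ 001011✓ 001100✓ 010001✓ 010011✓ 010100✓ 010111✓ 011000✓ 011001✓ 011101✓ 011110✓ 011111✓ 100001✓ 100100✓ 100110✓ 101011✓ 101100✓ 101101✓ 101110✓ 101111✓ 110001✓ 110100✓ 110111✓ 111011✓ 111100✓
Round 1: -01011 -01100 -10001 -10100 -10111 0-1000 00-000 0000-0 001-00 01-001 01-111 010-11 0100-1 011-01 01100- 0111-1 01111- 1-0001 1-0100✓ 1-1011 1-1100✓ 10-100✓ 10-110✓ 1001-0✓ 101-11 1011-0✓ 1011-1✓ 10110-✓ 10111-✓ 11-100✓
Round 2: 1--100 10-1-0 1011--
PIs = {-01011, -01100, -10001, -10100, -10111, 0-1000, 00-000, 0000-0, 001-00, 01-001, 01-111, 010-11, 0100-1, 011-01, 01100-, 0111-1, 01111-, 1--100, 1-0001, 1-1011, 10-1-0, 101-11, 1011--}
Coverage chart:
  m0: 00-000,0000-0
  m2: 0000-0 ←essential
  m8: 0-1000,00-000,001-00
  m11: -01011 ←essential
  m12: -01100,001-00
  m17: -10001,01-001,0100-1
  m19: 010-11,0100-1
  m20: -10100 ←essential
  m23: -10111,01-111,010-11
  m24: 0-1000,01100-
  m25: 01-001,011-01,01100-
  m29: 011-01,0111-1
  m30: 01111- ←essential
  m31: 01-111,0111-1,01111-
  m33: 1-0001 ←essential
  m38: 10-1-0 ←essential
  m43: -01011,1-1011,101-11
  m44: -01100,1--100,10-1-0,1011--
  m45: 1011-- ←essential
  m46: 10-1-0,1011--
  m47: 101-11,1011--
  m49: -10001,1-0001
  m52: -10100,1--100
  m59: 1-1011 ←essential
  m60: 1--100 ←essential
Essential: -01011, -10100, 0000-0, 01111-, 1--100, 1-0001, 1-1011, 10-1-0, 1011--
Petrick residual → -01100, -10001, 0-1000, 010-11, 011-01
Min cover (14 terms): b'cd'ef + b'cde'f' + bc'd'e'f + bc'de'f' + a'cd'e'f' + a'b'c'd'f' + a'bc'ef + a'bce'f + a'bcde + ade'f' + ac'd'e'f + acd'ef + ab'df' + ab'cd

14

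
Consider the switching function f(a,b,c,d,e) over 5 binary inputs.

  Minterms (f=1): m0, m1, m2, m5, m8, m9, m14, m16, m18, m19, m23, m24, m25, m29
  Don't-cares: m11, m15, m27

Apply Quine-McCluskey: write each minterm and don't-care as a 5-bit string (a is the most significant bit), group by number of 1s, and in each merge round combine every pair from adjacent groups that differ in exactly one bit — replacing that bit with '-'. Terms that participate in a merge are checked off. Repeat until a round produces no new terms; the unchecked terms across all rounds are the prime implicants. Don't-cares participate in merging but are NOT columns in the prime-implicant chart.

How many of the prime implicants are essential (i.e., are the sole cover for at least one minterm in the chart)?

[col 0] 00000*, 00001*, 00010*, 00101*, 01000*, 01001*, 01011*, 01110*, 01111*, 10000*, 10010*, 10011*, 10111*, 11000*, 11001*, 11011*, 11101*
[col 1] -0000*, -0010*, -1000*, -1001*, -1011*, 0-000*, 0-001*, 00-01, 000-0*, 0000-*, 01-11, 010-1*, 0100-*, 0111-, 1-000*, 1-011, 10-11, 100-0*, 1001-, 11-01, 110-1*, 1100-*
[col 2] --000, -00-0, -10-1, -100-, 0-00-
Prime implicants: --000, -00-0, -10-1, -100-, 0-00-, 00-01, 01-11, 0111-, 1-011, 10-11, 1001-, 11-01
PI chart (minterm → PIs covering it):
  0 | --000,-00-0,0-00-
  1 | 0-00-,00-01
  2 | -00-0  (sole → essential)
  5 | 00-01  (sole → essential)
  8 | --000,-100-,0-00-
  9 | -10-1,-100-,0-00-
  14 | 0111-  (sole → essential)
  16 | --000,-00-0
  18 | -00-0,1001-
  19 | 1-011,10-11,1001-
  23 | 10-11  (sole → essential)
  24 | --000,-100-
  25 | -10-1,-100-,11-01
  29 | 11-01  (sole → essential)
Essential prime implicants: -00-0, 00-01, 0111-, 10-11, 11-01

5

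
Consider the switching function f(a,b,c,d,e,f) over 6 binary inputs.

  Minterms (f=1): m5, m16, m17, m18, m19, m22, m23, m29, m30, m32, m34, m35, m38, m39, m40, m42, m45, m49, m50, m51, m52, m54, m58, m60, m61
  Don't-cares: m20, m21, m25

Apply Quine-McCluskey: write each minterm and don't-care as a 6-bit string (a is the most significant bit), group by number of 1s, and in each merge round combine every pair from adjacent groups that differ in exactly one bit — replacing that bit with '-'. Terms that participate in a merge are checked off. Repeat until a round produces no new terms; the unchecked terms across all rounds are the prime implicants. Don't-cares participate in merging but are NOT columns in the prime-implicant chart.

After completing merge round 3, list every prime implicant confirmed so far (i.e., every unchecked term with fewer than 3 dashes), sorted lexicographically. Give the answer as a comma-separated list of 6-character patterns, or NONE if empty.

-10-10, -100-1, -1001-, -101-0, -11101, 0-0101, 01--01, 01-110, 1--010, 1-0-10, 1-001-, 1-1101, 10-0-0, 100-1-, 11-100, 11110-

size-2^0 implicants → 000101(✓)  010000(✓)  010001(✓)  010010(✓)  010011(✓)  010100(✓)  010101(✓)  010110(✓)  010111(✓)  011001(✓)  011101(✓)  011110(✓)  100000(✓)  100010(✓)  100011(✓)  100110(✓)  100111(✓)  101000(✓)  101010(✓)  101101(✓)  110001(✓)  110010(✓)  110011(✓)  110100(✓)  110110(✓)  111010(✓)  111100(✓)  111101(✓)
size-2^1 implicants → -10001(✓)  -10010(✓)  -10011(✓)  -10100(✓)  -10110(✓)  -11101  0-0101  01-001(✓)  01-101(✓)  01-110  010-00(✓)  010-01(✓)  010-10(✓)  010-11(✓)  0100-0(✓)  0100-1(✓)  01000-(✓)  01001-(✓)  0101-0(✓)  0101-1(✓)  01010-(✓)  01011-(✓)  011-01(✓)  1-0010(✓)  1-0011(✓)  1-0110(✓)  1-1010(✓)  1-1101  10-000(✓)  10-010(✓)  100-10(✓)  100-11(✓)  1000-0(✓)  10001-(✓)  10011-(✓)  1010-0(✓)  11-010(✓)  11-100  110-10(✓)  1100-1(✓)  11001-(✓)  1101-0(✓)  11110-
size-2^2 implicants → -10-10  -100-1  -1001-  -101-0  01--01  010--0(✓)  010--1(✓)  010-0-(✓)  010-1-(✓)  0100--(✓)  0101--(✓)  1--010  1-0-10  1-001-  10-0-0  100-1-
size-2^3 implicants → 010---
Unchecked terms (primes): -10-10, -100-1, -1001-, -101-0, -11101, 0-0101, 01--01, 01-110, 010---, 1--010, 1-0-10, 1-001-, 1-1101, 10-0-0, 100-1-, 11-100, 11110-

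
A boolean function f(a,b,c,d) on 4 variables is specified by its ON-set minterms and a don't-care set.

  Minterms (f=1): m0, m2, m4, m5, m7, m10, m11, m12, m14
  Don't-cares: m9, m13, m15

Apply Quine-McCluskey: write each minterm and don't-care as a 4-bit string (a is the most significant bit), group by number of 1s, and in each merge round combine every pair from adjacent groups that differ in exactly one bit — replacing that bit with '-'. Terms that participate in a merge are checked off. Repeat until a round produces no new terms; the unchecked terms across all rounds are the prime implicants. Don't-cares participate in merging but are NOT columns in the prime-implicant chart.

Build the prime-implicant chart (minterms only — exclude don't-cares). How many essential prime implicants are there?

1

size-2^0 implicants → 0000(✓)  0010(✓)  0100(✓)  0101(✓)  0111(✓)  1001(✓)  1010(✓)  1011(✓)  1100(✓)  1101(✓)  1110(✓)  1111(✓)
size-2^1 implicants → -010  -100(✓)  -101(✓)  -111(✓)  0-00  00-0  01-1(✓)  010-(✓)  1-01(✓)  1-10(✓)  1-11(✓)  10-1(✓)  101-(✓)  11-0(✓)  11-1(✓)  110-(✓)  111-(✓)
size-2^2 implicants → -1-1  -10-  1--1  1-1-  11--
Unchecked terms (primes): -010, -1-1, -10-, 0-00, 00-0, 1--1, 1-1-, 11--
Minterm coverage:
  m0 ⊆ 0-00,00-0
  m2 ⊆ -010,00-0
  m4 ⊆ -10-,0-00
  m5 ⊆ -1-1,-10-
  m7 ⊆ -1-1 [E]
  m10 ⊆ -010,1-1-
  m11 ⊆ 1--1,1-1-
  m12 ⊆ -10-,11--
  m14 ⊆ 1-1-,11--
E = {-1-1}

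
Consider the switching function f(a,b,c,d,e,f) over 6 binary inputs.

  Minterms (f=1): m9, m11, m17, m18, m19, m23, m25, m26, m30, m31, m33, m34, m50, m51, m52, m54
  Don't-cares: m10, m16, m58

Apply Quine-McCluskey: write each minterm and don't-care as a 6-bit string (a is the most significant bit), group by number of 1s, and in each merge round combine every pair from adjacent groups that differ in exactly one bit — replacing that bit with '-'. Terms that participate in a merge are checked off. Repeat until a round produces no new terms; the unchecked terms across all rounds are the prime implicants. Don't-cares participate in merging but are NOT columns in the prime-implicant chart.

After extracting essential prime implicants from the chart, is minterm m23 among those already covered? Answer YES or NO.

NO

Round 0: 001001✓ 001010✓ 001011✓ 010000✓ 010001✓ 010010✓ 010011✓ 010111✓ 011001✓ 011010✓ 011110✓ 011111✓ 100001 100010✓ 110010✓ 110011✓ 110100✓ 110110✓ 111010✓
Round 1: -10010✓ -10011✓ -11010✓ 0-1001 0-1010 0010-1 00101- 01-001 01-010✓ 01-111 010-11 0100-0✓ 0100-1✓ 01000-✓ 01001-✓ 011-10 01111- 1-0010 11-010✓ 110-10 11001-✓ 1101-0
Round 2: -1-010 -1001- 0100--
PIs = {-1-010, -1001-, 0-1001, 0-1010, 0010-1, 00101-, 01-001, 01-111, 010-11, 0100--, 011-10, 01111-, 1-0010, 100001, 110-10, 1101-0}
Coverage chart:
  m9: 0-1001,0010-1
  m11: 0010-1,00101-
  m17: 01-001,0100--
  m18: -1-010,-1001-,0100--
  m19: -1001-,010-11,0100--
  m23: 01-111,010-11
  m25: 0-1001,01-001
  m26: -1-010,0-1010,011-10
  m30: 011-10,01111-
  m31: 01-111,01111-
  m33: 100001 ←essential
  m34: 1-0010 ←essential
  m50: -1-010,-1001-,1-0010,110-10
  m51: -1001- ←essential
  m52: 1101-0 ←essential
  m54: 110-10,1101-0
Essential: -1001-, 1-0010, 100001, 1101-0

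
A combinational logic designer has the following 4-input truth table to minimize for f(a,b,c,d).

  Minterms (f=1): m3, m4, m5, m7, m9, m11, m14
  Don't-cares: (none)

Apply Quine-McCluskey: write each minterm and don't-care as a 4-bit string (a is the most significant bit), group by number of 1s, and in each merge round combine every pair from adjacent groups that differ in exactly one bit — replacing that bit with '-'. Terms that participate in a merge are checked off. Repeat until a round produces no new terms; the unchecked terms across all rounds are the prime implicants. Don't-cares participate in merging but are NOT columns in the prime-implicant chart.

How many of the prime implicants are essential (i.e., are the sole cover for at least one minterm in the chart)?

[col 0] 0011*, 0100*, 0101*, 0111*, 1001*, 1011*, 1110
[col 1] -011, 0-11, 01-1, 010-, 10-1
Prime implicants: -011, 0-11, 01-1, 010-, 10-1, 1110
PI chart (minterm → PIs covering it):
  3 | -011,0-11
  4 | 010-  (sole → essential)
  5 | 01-1,010-
  7 | 0-11,01-1
  9 | 10-1  (sole → essential)
  11 | -011,10-1
  14 | 1110  (sole → essential)
Essential prime implicants: 010-, 10-1, 1110

3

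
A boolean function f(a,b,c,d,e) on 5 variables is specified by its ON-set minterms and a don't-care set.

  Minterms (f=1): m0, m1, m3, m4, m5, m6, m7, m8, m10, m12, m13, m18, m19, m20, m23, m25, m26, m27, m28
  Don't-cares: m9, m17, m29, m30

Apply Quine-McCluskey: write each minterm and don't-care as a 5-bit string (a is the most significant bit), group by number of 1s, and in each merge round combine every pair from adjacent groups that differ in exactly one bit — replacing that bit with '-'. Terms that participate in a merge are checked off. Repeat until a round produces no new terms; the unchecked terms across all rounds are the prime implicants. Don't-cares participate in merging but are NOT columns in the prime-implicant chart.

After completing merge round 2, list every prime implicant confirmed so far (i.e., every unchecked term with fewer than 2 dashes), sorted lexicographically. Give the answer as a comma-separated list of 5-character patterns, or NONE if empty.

-1010, 010-0, 11-10, 111-0

size-2^0 implicants → 00000(✓)  00001(✓)  00011(✓)  00100(✓)  00101(✓)  00110(✓)  00111(✓)  01000(✓)  01001(✓)  01010(✓)  01100(✓)  01101(✓)  10001(✓)  10010(✓)  10011(✓)  10100(✓)  10111(✓)  11001(✓)  11010(✓)  11011(✓)  11100(✓)  11101(✓)  11110(✓)
size-2^1 implicants → -0001(✓)  -0011(✓)  -0100(✓)  -0111(✓)  -1001(✓)  -1010  -1100(✓)  -1101(✓)  0-000(✓)  0-001(✓)  0-100(✓)  0-101(✓)  00-00(✓)  00-01(✓)  00-11(✓)  000-1(✓)  0000-(✓)  001-0(✓)  001-1(✓)  0010-(✓)  0011-(✓)  01-00(✓)  01-01(✓)  010-0  0100-(✓)  0110-(✓)  1-001(✓)  1-010(✓)  1-011(✓)  1-100(✓)  10-11(✓)  100-1(✓)  1001-(✓)  11-01(✓)  11-10  110-1(✓)  1101-(✓)  111-0  1110-(✓)
size-2^2 implicants → --001  --100  -0-11  -00-1  -1-01  -110-  0--00(✓)  0--01(✓)  0-00-(✓)  0-10-(✓)  00--1  00-0-(✓)  001--  01-0-(✓)  1-0-1  1-01-
size-2^3 implicants → 0--0-
Unchecked terms (primes): --001, --100, -0-11, -00-1, -1-01, -1010, -110-, 0--0-, 00--1, 001--, 010-0, 1-0-1, 1-01-, 11-10, 111-0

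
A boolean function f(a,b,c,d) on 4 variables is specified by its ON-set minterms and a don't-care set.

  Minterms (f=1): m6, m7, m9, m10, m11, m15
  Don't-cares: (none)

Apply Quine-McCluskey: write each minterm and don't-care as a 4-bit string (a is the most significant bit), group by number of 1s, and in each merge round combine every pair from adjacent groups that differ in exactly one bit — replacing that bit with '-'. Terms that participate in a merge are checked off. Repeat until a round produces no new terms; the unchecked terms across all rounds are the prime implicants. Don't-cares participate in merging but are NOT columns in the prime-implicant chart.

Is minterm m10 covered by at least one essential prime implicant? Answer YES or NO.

YES

[col 0] 0110*, 0111*, 1001*, 1010*, 1011*, 1111*
[col 1] -111, 011-, 1-11, 10-1, 101-
Prime implicants: -111, 011-, 1-11, 10-1, 101-
PI chart (minterm → PIs covering it):
  6 | 011-  (sole → essential)
  7 | -111,011-
  9 | 10-1  (sole → essential)
  10 | 101-  (sole → essential)
  11 | 1-11,10-1,101-
  15 | -111,1-11
Essential prime implicants: 011-, 10-1, 101-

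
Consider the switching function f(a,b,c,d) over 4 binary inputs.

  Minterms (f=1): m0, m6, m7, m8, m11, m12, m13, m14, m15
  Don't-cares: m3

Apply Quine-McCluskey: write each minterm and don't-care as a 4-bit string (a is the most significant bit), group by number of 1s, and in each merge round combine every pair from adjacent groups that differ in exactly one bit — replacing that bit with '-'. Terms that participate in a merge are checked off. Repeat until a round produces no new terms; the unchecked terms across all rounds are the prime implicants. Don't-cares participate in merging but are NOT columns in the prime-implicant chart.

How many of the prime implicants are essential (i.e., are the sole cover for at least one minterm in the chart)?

Round 0: 0000✓ 0011✓ 0110✓ 0111✓ 1000✓ 1011✓ 1100✓ 1101✓ 1110✓ 1111✓
Round 1: -000 -011✓ -110✓ -111✓ 0-11✓ 011-✓ 1-00 1-11✓ 11-0✓ 11-1✓ 110-✓ 111-✓
Round 2: --11 -11- 11--
PIs = {--11, -000, -11-, 1-00, 11--}
Coverage chart:
  m0: -000 ←essential
  m6: -11- ←essential
  m7: --11,-11-
  m8: -000,1-00
  m11: --11 ←essential
  m12: 1-00,11--
  m13: 11-- ←essential
  m14: -11-,11--
  m15: --11,-11-,11--
Essential: --11, -000, -11-, 11--

4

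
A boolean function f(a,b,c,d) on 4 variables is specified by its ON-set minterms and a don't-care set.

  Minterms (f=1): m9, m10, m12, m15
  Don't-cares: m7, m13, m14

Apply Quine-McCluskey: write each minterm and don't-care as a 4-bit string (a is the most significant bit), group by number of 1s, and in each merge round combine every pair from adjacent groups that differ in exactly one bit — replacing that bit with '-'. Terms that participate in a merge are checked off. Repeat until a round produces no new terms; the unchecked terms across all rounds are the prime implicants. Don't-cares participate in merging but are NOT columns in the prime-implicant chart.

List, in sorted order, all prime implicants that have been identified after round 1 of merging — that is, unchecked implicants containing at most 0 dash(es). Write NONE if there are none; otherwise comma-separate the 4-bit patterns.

NONE

Round 0: 0111✓ 1001✓ 1010✓ 1100✓ 1101✓ 1110✓ 1111✓
Round 1: -111 1-01 1-10 11-0✓ 11-1✓ 110-✓ 111-✓
Round 2: 11--
PIs = {-111, 1-01, 1-10, 11--}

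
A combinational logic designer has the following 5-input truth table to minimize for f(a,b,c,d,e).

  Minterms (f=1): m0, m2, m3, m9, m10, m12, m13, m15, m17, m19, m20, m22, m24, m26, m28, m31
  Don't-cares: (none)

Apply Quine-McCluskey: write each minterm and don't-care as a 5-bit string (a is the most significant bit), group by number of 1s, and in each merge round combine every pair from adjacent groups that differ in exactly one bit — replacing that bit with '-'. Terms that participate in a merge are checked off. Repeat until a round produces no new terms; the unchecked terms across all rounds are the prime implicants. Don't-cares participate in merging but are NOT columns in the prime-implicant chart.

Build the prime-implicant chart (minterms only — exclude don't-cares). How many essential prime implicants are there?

5

[col 0] 00000*, 00010*, 00011*, 01001*, 01010*, 01100*, 01101*, 01111*, 10001*, 10011*, 10100*, 10110*, 11000*, 11010*, 11100*, 11111*
[col 1] -0011, -1010, -1100, -1111, 0-010, 000-0, 0001-, 01-01, 011-1, 0110-, 1-100, 100-1, 101-0, 11-00, 110-0
Prime implicants: -0011, -1010, -1100, -1111, 0-010, 000-0, 0001-, 01-01, 011-1, 0110-, 1-100, 100-1, 101-0, 11-00, 110-0
PI chart (minterm → PIs covering it):
  0 | 000-0  (sole → essential)
  2 | 0-010,000-0,0001-
  3 | -0011,0001-
  9 | 01-01  (sole → essential)
  10 | -1010,0-010
  12 | -1100,0110-
  13 | 01-01,011-1,0110-
  15 | -1111,011-1
  17 | 100-1  (sole → essential)
  19 | -0011,100-1
  20 | 1-100,101-0
  22 | 101-0  (sole → essential)
  24 | 11-00,110-0
  26 | -1010,110-0
  28 | -1100,1-100,11-00
  31 | -1111  (sole → essential)
Essential prime implicants: -1111, 000-0, 01-01, 100-1, 101-0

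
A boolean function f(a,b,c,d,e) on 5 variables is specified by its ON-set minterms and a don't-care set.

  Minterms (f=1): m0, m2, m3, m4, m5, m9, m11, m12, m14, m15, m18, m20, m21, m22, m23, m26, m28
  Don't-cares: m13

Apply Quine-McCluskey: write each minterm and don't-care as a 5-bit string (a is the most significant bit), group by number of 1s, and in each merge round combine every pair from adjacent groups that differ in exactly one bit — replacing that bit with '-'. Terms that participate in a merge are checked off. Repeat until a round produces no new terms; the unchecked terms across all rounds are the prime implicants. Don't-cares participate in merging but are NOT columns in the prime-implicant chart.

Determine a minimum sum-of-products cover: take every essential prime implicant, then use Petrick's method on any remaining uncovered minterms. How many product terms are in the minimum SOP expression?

Round 0: 00000✓ 00010✓ 00011✓ 00100✓ 00101✓ 01001✓ 01011✓ 01100✓ 01101✓ 01110✓ 01111✓ 10010✓ 10100✓ 10101✓ 10110✓ 10111✓ 11010✓ 11100✓
Round 1: -0010 -0100✓ -0101✓ -1100✓ 0-011 0-100✓ 0-101✓ 00-00 000-0 0001- 0010-✓ 01-01✓ 01-11✓ 010-1✓ 011-0✓ 011-1✓ 0110-✓ 0111-✓ 1-010 1-100✓ 10-10 101-0✓ 101-1✓ 1010-✓ 1011-✓
Round 2: --100 -010- 0-10- 01--1 011-- 101--
PIs = {--100, -0010, -010-, 0-011, 0-10-, 00-00, 000-0, 0001-, 01--1, 011--, 1-010, 10-10, 101--}
Coverage chart:
  m0: 00-00,000-0
  m2: -0010,000-0,0001-
  m3: 0-011,0001-
  m4: --100,-010-,0-10-,00-00
  m5: -010-,0-10-
  m9: 01--1 ←essential
  m11: 0-011,01--1
  m12: --100,0-10-,011--
  m14: 011-- ←essential
  m15: 01--1,011--
  m18: -0010,1-010,10-10
  m20: --100,-010-,101--
  m21: -010-,101--
  m22: 10-10,101--
  m23: 101-- ←essential
  m26: 1-010 ←essential
  m28: --100 ←essential
Essential: --100, 01--1, 011--, 1-010, 101--
Petrick residual → -010-, 0-011, 000-0
Min cover (8 terms): cd'e' + b'cd' + a'c'de + a'b'c'e' + a'be + a'bc + ac'de' + ab'c

8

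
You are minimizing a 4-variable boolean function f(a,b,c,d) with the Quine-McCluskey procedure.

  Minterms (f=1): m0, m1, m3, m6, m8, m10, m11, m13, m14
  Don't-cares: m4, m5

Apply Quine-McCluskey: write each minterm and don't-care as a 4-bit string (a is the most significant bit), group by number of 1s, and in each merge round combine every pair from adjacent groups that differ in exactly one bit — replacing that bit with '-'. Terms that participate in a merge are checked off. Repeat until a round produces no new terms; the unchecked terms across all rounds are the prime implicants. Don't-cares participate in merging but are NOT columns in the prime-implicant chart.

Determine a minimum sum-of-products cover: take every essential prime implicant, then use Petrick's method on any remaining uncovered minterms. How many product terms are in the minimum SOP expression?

size-2^0 implicants → 0000(✓)  0001(✓)  0011(✓)  0100(✓)  0101(✓)  0110(✓)  1000(✓)  1010(✓)  1011(✓)  1101(✓)  1110(✓)
size-2^1 implicants → -000  -011  -101  -110  0-00(✓)  0-01(✓)  00-1  000-(✓)  01-0  010-(✓)  1-10  10-0  101-
size-2^2 implicants → 0-0-
Unchecked terms (primes): -000, -011, -101, -110, 0-0-, 00-1, 01-0, 1-10, 10-0, 101-
Minterm coverage:
  m0 ⊆ -000,0-0-
  m1 ⊆ 0-0-,00-1
  m3 ⊆ -011,00-1
  m6 ⊆ -110,01-0
  m8 ⊆ -000,10-0
  m10 ⊆ 1-10,10-0,101-
  m11 ⊆ -011,101-
  m13 ⊆ -101 [E]
  m14 ⊆ -110,1-10
E = {-101}
Petrick residual → -000, -110, 00-1, 101-
Cover = b'c'd' + bc'd + bcd' + a'b'd + ab'c  |cover|=5

5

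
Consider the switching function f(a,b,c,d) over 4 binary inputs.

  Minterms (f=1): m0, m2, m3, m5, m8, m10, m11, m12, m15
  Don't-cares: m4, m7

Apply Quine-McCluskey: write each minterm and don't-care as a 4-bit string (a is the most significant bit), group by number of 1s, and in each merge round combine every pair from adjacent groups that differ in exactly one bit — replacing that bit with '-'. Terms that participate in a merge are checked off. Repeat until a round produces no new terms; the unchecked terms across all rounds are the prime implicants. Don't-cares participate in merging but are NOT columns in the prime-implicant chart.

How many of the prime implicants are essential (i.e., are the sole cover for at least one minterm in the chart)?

[col 0] 0000*, 0010*, 0011*, 0100*, 0101*, 0111*, 1000*, 1010*, 1011*, 1100*, 1111*
[col 1] -000*, -010*, -011*, -100*, -111*, 0-00*, 0-11*, 00-0*, 001-*, 01-1, 010-, 1-00*, 1-11*, 10-0*, 101-*
[col 2] --00, --11, -0-0, -01-
Prime implicants: --00, --11, -0-0, -01-, 01-1, 010-
PI chart (minterm → PIs covering it):
  0 | --00,-0-0
  2 | -0-0,-01-
  3 | --11,-01-
  5 | 01-1,010-
  8 | --00,-0-0
  10 | -0-0,-01-
  11 | --11,-01-
  12 | --00  (sole → essential)
  15 | --11  (sole → essential)
Essential prime implicants: --00, --11

2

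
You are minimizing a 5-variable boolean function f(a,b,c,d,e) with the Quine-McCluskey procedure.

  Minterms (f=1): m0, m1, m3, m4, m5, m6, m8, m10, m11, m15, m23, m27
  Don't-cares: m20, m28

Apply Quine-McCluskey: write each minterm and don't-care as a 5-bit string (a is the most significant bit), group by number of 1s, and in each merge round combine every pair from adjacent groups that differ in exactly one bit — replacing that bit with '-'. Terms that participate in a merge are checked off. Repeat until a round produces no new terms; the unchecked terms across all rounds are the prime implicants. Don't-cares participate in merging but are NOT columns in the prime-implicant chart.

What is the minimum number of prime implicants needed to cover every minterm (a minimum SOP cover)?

[col 0] 00000*, 00001*, 00011*, 00100*, 00101*, 00110*, 01000*, 01010*, 01011*, 01111*, 10100*, 10111, 11011*, 11100*
[col 1] -0100, -1011, 0-000, 0-011, 00-00*, 00-01*, 000-1, 0000-*, 001-0, 0010-*, 01-11, 010-0, 0101-, 1-100
[col 2] 00-0-
Prime implicants: -0100, -1011, 0-000, 0-011, 00-0-, 000-1, 001-0, 01-11, 010-0, 0101-, 1-100, 10111
PI chart (minterm → PIs covering it):
  0 | 0-000,00-0-
  1 | 00-0-,000-1
  3 | 0-011,000-1
  4 | -0100,00-0-,001-0
  5 | 00-0-  (sole → essential)
  6 | 001-0  (sole → essential)
  8 | 0-000,010-0
  10 | 010-0,0101-
  11 | -1011,0-011,01-11,0101-
  15 | 01-11  (sole → essential)
  23 | 10111  (sole → essential)
  27 | -1011  (sole → essential)
Essential prime implicants: -1011, 00-0-, 001-0, 01-11, 10111
Petrick residual → 0-011, 010-0
Minimum SOP uses 7 PIs: bc'de + a'c'de + a'b'd' + a'b'ce' + a'bde + a'bc'e' + ab'cde

7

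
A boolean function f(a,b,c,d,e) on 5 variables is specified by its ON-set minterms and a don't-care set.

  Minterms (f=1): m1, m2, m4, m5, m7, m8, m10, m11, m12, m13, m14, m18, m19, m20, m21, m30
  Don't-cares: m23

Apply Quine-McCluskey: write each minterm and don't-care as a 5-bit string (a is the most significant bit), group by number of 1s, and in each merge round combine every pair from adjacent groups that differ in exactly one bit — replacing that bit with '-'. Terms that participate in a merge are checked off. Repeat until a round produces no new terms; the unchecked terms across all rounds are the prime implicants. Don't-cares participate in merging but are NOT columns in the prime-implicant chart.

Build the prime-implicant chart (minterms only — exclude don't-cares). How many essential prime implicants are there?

7

[col 0] 00001*, 00010*, 00100*, 00101*, 00111*, 01000*, 01010*, 01011*, 01100*, 01101*, 01110*, 10010*, 10011*, 10100*, 10101*, 10111*, 11110*
[col 1] -0010, -0100*, -0101*, -0111*, -1110, 0-010, 0-100*, 0-101*, 00-01, 001-1*, 0010-*, 01-00*, 01-10*, 010-0*, 0101-, 011-0*, 0110-*, 10-11, 1001-, 101-1*, 1010-*
[col 2] -01-1, -010-, 0-10-, 01--0
Prime implicants: -0010, -01-1, -010-, -1110, 0-010, 0-10-, 00-01, 01--0, 0101-, 10-11, 1001-
PI chart (minterm → PIs covering it):
  1 | 00-01  (sole → essential)
  2 | -0010,0-010
  4 | -010-,0-10-
  5 | -01-1,-010-,0-10-,00-01
  7 | -01-1  (sole → essential)
  8 | 01--0  (sole → essential)
  10 | 0-010,01--0,0101-
  11 | 0101-  (sole → essential)
  12 | 0-10-,01--0
  13 | 0-10-  (sole → essential)
  14 | -1110,01--0
  18 | -0010,1001-
  19 | 10-11,1001-
  20 | -010-  (sole → essential)
  21 | -01-1,-010-
  30 | -1110  (sole → essential)
Essential prime implicants: -01-1, -010-, -1110, 0-10-, 00-01, 01--0, 0101-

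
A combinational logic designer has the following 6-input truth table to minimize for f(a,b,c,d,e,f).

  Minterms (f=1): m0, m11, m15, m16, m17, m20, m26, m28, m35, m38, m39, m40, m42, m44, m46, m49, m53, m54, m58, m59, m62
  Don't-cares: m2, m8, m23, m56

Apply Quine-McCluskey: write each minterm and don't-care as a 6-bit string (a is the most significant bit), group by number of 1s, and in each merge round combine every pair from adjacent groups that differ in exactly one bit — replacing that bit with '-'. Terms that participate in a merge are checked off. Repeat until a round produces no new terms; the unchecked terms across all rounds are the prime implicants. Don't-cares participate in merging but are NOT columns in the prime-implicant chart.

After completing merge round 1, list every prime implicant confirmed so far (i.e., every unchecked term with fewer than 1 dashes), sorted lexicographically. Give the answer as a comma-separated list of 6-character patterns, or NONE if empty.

Round 0: 000000✓ 000010✓ 001000✓ 001011✓ 001111✓ 010000✓ 010001✓ 010100✓ 010111 011010✓ 011100✓ 100011✓ 100110✓ 100111✓ 101000✓ 101010✓ 101100✓ 101110✓ 110001✓ 110101✓ 110110✓ 111000✓ 111010✓ 111011✓ 111110✓
Round 1: -01000 -10001 -11010 0-0000 00-000 0000-0 001-11 01-100 010-00 01000- 1-0110✓ 1-1000✓ 1-1010✓ 1-1110✓ 10-110✓ 100-11 10011- 101-00✓ 101-10✓ 1010-0✓ 1011-0✓ 11-110✓ 110-01 111-10✓ 1110-0✓ 11101-
Round 2: 1--110 1-1-10 1-10-0 101--0
PIs = {-01000, -10001, -11010, 0-0000, 00-000, 0000-0, 001-11, 01-100, 010-00, 01000-, 010111, 1--110, 1-1-10, 1-10-0, 100-11, 10011-, 101--0, 110-01, 11101-}

010111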